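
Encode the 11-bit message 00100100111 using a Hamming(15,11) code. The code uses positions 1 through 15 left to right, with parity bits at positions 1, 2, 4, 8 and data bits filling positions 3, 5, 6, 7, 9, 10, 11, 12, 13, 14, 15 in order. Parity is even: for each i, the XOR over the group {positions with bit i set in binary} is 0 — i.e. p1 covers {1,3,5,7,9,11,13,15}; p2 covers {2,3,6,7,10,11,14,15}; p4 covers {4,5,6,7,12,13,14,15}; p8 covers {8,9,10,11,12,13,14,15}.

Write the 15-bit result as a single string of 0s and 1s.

Place data at non-parity positions: p1 p2 0 p4 0 1 0 p8 0 1 0 0 1 1 1
p1 (pos 1,3,5,7,9,11,13,15): XOR of data positions = 0⊕0⊕0⊕0⊕0⊕1⊕1 = 0
p2 (pos 2,3,6,7,10,11,14,15): XOR of data positions = 0⊕1⊕0⊕1⊕0⊕1⊕1 = 0
p4 (pos 4,5,6,7,12,13,14,15): XOR of data positions = 0⊕1⊕0⊕0⊕1⊕1⊕1 = 0
p8 (pos 8,9,10,11,12,13,14,15): XOR of data positions = 0⊕1⊕0⊕0⊕1⊕1⊕1 = 0
Codeword: 000001000100111

000001000100111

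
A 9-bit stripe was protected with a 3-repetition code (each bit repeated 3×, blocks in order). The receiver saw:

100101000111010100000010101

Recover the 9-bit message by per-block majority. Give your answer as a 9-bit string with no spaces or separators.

Block 1 (100): 1 one → 0
Block 2 (101): 2 ones → 1
Block 3 (000): 0 ones → 0
Block 4 (111): 3 ones → 1
Block 5 (010): 1 one → 0
Block 6 (100): 1 one → 0
Block 7 (000): 0 ones → 0
Block 8 (010): 1 one → 0
Block 9 (101): 2 ones → 1

010100001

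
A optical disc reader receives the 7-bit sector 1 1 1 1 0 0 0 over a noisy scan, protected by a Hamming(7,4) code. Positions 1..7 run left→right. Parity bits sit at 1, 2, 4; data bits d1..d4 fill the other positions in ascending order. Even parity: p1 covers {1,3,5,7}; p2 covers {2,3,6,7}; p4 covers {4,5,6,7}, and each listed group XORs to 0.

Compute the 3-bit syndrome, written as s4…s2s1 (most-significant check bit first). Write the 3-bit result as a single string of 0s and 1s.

100

s1 (pos 1,3,5,7): 1⊕1⊕0⊕0 = 0
s2 (pos 2,3,6,7): 1⊕1⊕0⊕0 = 0
s4 (pos 4,5,6,7): 1⊕0⊕0⊕0 = 1
Syndrome s4…s1 = 100 → error at position 4.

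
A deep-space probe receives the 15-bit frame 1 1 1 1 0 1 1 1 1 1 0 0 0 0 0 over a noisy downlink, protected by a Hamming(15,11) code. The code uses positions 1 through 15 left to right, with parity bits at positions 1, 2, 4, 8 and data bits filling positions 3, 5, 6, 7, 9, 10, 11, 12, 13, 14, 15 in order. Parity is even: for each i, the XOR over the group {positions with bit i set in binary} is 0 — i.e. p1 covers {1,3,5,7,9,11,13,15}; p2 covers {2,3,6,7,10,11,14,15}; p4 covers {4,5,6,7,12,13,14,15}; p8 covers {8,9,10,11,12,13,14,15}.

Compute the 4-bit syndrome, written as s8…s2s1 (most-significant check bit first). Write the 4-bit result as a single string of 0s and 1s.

s1 (pos 1,3,5,7,9,11,13,15): 1⊕1⊕0⊕1⊕1⊕0⊕0⊕0 = 0
s2 (pos 2,3,6,7,10,11,14,15): 1⊕1⊕1⊕1⊕1⊕0⊕0⊕0 = 1
s4 (pos 4,5,6,7,12,13,14,15): 1⊕0⊕1⊕1⊕0⊕0⊕0⊕0 = 1
s8 (pos 8,9,10,11,12,13,14,15): 1⊕1⊕1⊕0⊕0⊕0⊕0⊕0 = 1
Syndrome s8…s1 = 1110 → error at position 14.

1110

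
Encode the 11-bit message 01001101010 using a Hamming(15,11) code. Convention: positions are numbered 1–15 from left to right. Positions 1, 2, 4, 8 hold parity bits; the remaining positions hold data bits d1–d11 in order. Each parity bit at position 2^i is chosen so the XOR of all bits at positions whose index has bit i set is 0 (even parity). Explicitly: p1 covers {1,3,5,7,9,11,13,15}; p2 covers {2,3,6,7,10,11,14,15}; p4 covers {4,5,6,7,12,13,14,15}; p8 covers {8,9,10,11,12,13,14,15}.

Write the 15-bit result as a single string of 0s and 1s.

000110001101010

Place data at non-parity positions: p1 p2 0 p4 1 0 0 p8 1 1 0 1 0 1 0
p1 (pos 1,3,5,7,9,11,13,15): XOR of data positions = 0⊕1⊕0⊕1⊕0⊕0⊕0 = 0
p2 (pos 2,3,6,7,10,11,14,15): XOR of data positions = 0⊕0⊕0⊕1⊕0⊕1⊕0 = 0
p4 (pos 4,5,6,7,12,13,14,15): XOR of data positions = 1⊕0⊕0⊕1⊕0⊕1⊕0 = 1
p8 (pos 8,9,10,11,12,13,14,15): XOR of data positions = 1⊕1⊕0⊕1⊕0⊕1⊕0 = 0
Codeword: 000110001101010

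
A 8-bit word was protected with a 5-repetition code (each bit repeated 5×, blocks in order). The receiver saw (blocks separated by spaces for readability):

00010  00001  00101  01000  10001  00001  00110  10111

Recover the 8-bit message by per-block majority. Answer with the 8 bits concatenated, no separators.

Block 1 (00010): 1 one → 0
Block 2 (00001): 1 one → 0
Block 3 (00101): 2 ones → 0
Block 4 (01000): 1 one → 0
Block 5 (10001): 2 ones → 0
Block 6 (00001): 1 one → 0
Block 7 (00110): 2 ones → 0
Block 8 (10111): 4 ones → 1

00000001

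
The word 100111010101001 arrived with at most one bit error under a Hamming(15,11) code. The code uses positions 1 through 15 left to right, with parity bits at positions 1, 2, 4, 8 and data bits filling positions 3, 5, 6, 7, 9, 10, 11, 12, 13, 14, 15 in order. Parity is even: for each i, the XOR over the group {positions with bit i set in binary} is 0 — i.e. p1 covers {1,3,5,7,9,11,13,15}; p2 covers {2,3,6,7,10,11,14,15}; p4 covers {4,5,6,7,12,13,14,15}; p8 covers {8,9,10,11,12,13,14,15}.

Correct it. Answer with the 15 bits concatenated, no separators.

100111110101001

s1 (pos 1,3,5,7,9,11,13,15): 1⊕0⊕1⊕0⊕0⊕0⊕0⊕1 = 1
s2 (pos 2,3,6,7,10,11,14,15): 0⊕0⊕1⊕0⊕1⊕0⊕0⊕1 = 1
s4 (pos 4,5,6,7,12,13,14,15): 1⊕1⊕1⊕0⊕1⊕0⊕0⊕1 = 1
s8 (pos 8,9,10,11,12,13,14,15): 1⊕0⊕1⊕0⊕1⊕0⊕0⊕1 = 0
Syndrome s8…s1 = 0111 → error at position 7.
Flip position 7: 100111010101001 → 100111110101001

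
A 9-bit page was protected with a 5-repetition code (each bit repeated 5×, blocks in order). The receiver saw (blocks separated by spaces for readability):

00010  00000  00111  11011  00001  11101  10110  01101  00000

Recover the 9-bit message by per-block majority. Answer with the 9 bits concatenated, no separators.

001101110

Block 1 (00010): 1 one → 0
Block 2 (00000): 0 ones → 0
Block 3 (00111): 3 ones → 1
Block 4 (11011): 4 ones → 1
Block 5 (00001): 1 one → 0
Block 6 (11101): 4 ones → 1
Block 7 (10110): 3 ones → 1
Block 8 (01101): 3 ones → 1
Block 9 (00000): 0 ones → 0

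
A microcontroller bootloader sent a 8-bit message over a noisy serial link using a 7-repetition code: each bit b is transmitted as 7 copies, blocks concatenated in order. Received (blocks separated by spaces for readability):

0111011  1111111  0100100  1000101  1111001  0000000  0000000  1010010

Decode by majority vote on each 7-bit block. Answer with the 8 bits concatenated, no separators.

11001000

Block 1 (0111011): 5 ones → 1
Block 2 (1111111): 7 ones → 1
Block 3 (0100100): 2 ones → 0
Block 4 (1000101): 3 ones → 0
Block 5 (1111001): 5 ones → 1
Block 6 (0000000): 0 ones → 0
Block 7 (0000000): 0 ones → 0
Block 8 (1010010): 3 ones → 0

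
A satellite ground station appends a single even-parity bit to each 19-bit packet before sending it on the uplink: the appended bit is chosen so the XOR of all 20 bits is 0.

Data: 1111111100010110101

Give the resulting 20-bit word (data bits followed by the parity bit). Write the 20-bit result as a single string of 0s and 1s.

11111111000101101011

XOR of the 19 data bits: 1⊕1⊕1⊕1⊕1⊕1⊕1⊕1⊕0⊕0⊕0⊕1⊕0⊕1⊕1⊕0⊕1⊕0⊕1 = 1
Parity bit = 1 (so all 20 bits XOR to 0).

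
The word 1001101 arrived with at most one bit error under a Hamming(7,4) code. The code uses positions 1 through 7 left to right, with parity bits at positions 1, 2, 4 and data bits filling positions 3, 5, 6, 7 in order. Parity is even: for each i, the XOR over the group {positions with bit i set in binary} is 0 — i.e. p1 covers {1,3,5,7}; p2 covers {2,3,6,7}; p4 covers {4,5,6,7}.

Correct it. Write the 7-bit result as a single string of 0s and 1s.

1001100

s1 (pos 1,3,5,7): 1⊕0⊕1⊕1 = 1
s2 (pos 2,3,6,7): 0⊕0⊕0⊕1 = 1
s4 (pos 4,5,6,7): 1⊕1⊕0⊕1 = 1
Syndrome s4…s1 = 111 → error at position 7.
Flip position 7: 1001101 → 1001100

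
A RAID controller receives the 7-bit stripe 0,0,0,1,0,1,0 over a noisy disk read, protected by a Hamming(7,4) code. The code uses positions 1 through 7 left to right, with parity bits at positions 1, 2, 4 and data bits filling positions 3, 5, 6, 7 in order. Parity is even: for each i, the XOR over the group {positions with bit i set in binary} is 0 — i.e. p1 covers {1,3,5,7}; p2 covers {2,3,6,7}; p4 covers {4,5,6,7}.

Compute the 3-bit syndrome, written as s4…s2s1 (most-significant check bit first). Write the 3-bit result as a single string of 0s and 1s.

010

s1 (pos 1,3,5,7): 0⊕0⊕0⊕0 = 0
s2 (pos 2,3,6,7): 0⊕0⊕1⊕0 = 1
s4 (pos 4,5,6,7): 1⊕0⊕1⊕0 = 0
Syndrome s4…s1 = 010 → error at position 2.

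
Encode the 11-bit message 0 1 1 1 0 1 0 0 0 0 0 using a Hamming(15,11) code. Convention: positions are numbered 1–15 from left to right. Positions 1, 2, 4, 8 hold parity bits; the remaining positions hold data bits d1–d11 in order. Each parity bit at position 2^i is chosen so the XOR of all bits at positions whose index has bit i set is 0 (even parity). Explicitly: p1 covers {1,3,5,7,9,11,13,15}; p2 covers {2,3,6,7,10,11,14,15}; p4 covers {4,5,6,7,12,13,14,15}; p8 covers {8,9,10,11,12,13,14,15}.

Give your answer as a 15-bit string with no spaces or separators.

010111110100000

Place data at non-parity positions: p1 p2 0 p4 1 1 1 p8 0 1 0 0 0 0 0
p1 (pos 1,3,5,7,9,11,13,15): XOR of data positions = 0⊕1⊕1⊕0⊕0⊕0⊕0 = 0
p2 (pos 2,3,6,7,10,11,14,15): XOR of data positions = 0⊕1⊕1⊕1⊕0⊕0⊕0 = 1
p4 (pos 4,5,6,7,12,13,14,15): XOR of data positions = 1⊕1⊕1⊕0⊕0⊕0⊕0 = 1
p8 (pos 8,9,10,11,12,13,14,15): XOR of data positions = 0⊕1⊕0⊕0⊕0⊕0⊕0 = 1
Codeword: 010111110100000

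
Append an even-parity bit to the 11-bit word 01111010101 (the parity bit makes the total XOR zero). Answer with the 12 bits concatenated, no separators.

XOR of the 11 data bits: 0⊕1⊕1⊕1⊕1⊕0⊕1⊕0⊕1⊕0⊕1 = 1
Parity bit = 1 (so all 12 bits XOR to 0).

011110101011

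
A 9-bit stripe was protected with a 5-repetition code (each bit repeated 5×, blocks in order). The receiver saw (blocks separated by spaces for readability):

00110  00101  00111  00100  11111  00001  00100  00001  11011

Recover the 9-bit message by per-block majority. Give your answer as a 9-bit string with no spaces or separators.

001010001

Block 1 (00110): 2 ones → 0
Block 2 (00101): 2 ones → 0
Block 3 (00111): 3 ones → 1
Block 4 (00100): 1 one → 0
Block 5 (11111): 5 ones → 1
Block 6 (00001): 1 one → 0
Block 7 (00100): 1 one → 0
Block 8 (00001): 1 one → 0
Block 9 (11011): 4 ones → 1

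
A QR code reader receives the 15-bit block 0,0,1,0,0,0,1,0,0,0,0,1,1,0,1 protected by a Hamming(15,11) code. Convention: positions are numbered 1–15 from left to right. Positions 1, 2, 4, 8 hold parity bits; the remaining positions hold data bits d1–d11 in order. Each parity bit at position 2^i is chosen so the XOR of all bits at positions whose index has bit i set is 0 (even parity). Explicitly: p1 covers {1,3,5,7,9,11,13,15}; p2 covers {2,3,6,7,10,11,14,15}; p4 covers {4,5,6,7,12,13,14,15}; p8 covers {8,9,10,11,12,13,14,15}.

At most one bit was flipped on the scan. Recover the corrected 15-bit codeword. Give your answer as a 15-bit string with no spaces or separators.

001000100101101

s1 (pos 1,3,5,7,9,11,13,15): 0⊕1⊕0⊕1⊕0⊕0⊕1⊕1 = 0
s2 (pos 2,3,6,7,10,11,14,15): 0⊕1⊕0⊕1⊕0⊕0⊕0⊕1 = 1
s4 (pos 4,5,6,7,12,13,14,15): 0⊕0⊕0⊕1⊕1⊕1⊕0⊕1 = 0
s8 (pos 8,9,10,11,12,13,14,15): 0⊕0⊕0⊕0⊕1⊕1⊕0⊕1 = 1
Syndrome s8…s1 = 1010 → error at position 10.
Flip position 10: 001000100001101 → 001000100101101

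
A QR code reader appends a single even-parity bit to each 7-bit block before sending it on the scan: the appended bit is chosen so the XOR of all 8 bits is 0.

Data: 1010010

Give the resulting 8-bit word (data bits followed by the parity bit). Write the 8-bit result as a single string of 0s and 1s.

XOR of the 7 data bits: 1⊕0⊕1⊕0⊕0⊕1⊕0 = 1
Parity bit = 1 (so all 8 bits XOR to 0).

10100101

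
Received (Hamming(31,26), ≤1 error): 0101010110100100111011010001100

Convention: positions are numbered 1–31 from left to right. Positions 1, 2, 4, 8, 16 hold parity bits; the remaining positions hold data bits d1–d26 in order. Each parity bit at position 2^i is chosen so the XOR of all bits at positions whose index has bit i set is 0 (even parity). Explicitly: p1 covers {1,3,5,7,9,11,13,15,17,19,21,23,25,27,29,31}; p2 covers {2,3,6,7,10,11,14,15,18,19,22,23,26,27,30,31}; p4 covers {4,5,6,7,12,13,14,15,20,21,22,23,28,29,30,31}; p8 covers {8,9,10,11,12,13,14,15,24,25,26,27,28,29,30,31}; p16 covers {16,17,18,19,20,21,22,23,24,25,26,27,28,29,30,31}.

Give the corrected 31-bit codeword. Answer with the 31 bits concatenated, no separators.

0101010110100000111011010001100

s1 (pos 1,3,5,7,9,11,13,15,17,19,21,23,25,27,29,31): 0⊕0⊕0⊕0⊕1⊕1⊕0⊕0⊕1⊕1⊕1⊕0⊕0⊕0⊕1⊕0 = 0
s2 (pos 2,3,6,7,10,11,14,15,18,19,22,23,26,27,30,31): 1⊕0⊕1⊕0⊕0⊕1⊕1⊕0⊕1⊕1⊕1⊕0⊕0⊕0⊕0⊕0 = 1
s4 (pos 4,5,6,7,12,13,14,15,20,21,22,23,28,29,30,31): 1⊕0⊕1⊕0⊕0⊕0⊕1⊕0⊕0⊕1⊕1⊕0⊕1⊕1⊕0⊕0 = 1
s8 (pos 8,9,10,11,12,13,14,15,24,25,26,27,28,29,30,31): 1⊕1⊕0⊕1⊕0⊕0⊕1⊕0⊕1⊕0⊕0⊕0⊕1⊕1⊕0⊕0 = 1
s16 (pos 16,17,18,19,20,21,22,23,24,25,26,27,28,29,30,31): 0⊕1⊕1⊕1⊕0⊕1⊕1⊕0⊕1⊕0⊕0⊕0⊕1⊕1⊕0⊕0 = 0
Syndrome s16…s1 = 01110 → error at position 14.
Flip position 14: 0101010110100100111011010001100 → 0101010110100000111011010001100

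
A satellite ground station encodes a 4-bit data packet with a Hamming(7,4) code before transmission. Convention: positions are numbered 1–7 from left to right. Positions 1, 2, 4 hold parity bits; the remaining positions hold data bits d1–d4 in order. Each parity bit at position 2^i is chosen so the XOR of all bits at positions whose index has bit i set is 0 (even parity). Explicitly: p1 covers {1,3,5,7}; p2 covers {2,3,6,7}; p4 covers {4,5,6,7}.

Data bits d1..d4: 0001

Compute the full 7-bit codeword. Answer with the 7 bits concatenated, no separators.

1101001

Place data at non-parity positions: p1 p2 0 p4 0 0 1
p1 (pos 1,3,5,7): XOR of data positions = 0⊕0⊕1 = 1
p2 (pos 2,3,6,7): XOR of data positions = 0⊕0⊕1 = 1
p4 (pos 4,5,6,7): XOR of data positions = 0⊕0⊕1 = 1
Codeword: 1101001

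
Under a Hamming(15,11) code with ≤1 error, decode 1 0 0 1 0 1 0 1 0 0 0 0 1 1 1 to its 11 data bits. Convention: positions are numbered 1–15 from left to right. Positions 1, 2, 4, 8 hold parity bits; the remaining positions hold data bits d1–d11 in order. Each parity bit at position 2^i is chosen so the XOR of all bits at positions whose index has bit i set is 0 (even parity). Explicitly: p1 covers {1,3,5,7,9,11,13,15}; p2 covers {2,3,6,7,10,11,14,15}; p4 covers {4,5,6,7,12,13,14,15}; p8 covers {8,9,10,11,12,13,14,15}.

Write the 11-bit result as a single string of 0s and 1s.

00110000111

s1 (pos 1,3,5,7,9,11,13,15): 1⊕0⊕0⊕0⊕0⊕0⊕1⊕1 = 1
s2 (pos 2,3,6,7,10,11,14,15): 0⊕0⊕1⊕0⊕0⊕0⊕1⊕1 = 1
s4 (pos 4,5,6,7,12,13,14,15): 1⊕0⊕1⊕0⊕0⊕1⊕1⊕1 = 1
s8 (pos 8,9,10,11,12,13,14,15): 1⊕0⊕0⊕0⊕0⊕1⊕1⊕1 = 0
Syndrome s8…s1 = 0111 → error at position 7.
Flip position 7: 100101010000111 → 100101110000111
Read data bits from positions 3,5,6,7,9,10,11,12,13,14,15: 00110000111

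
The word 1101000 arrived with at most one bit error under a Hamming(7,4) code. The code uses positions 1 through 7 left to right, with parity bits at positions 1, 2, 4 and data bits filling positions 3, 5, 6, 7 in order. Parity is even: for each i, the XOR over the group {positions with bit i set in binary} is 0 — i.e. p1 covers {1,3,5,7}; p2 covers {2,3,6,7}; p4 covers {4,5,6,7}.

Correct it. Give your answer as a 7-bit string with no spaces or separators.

1101001

s1 (pos 1,3,5,7): 1⊕0⊕0⊕0 = 1
s2 (pos 2,3,6,7): 1⊕0⊕0⊕0 = 1
s4 (pos 4,5,6,7): 1⊕0⊕0⊕0 = 1
Syndrome s4…s1 = 111 → error at position 7.
Flip position 7: 1101000 → 1101001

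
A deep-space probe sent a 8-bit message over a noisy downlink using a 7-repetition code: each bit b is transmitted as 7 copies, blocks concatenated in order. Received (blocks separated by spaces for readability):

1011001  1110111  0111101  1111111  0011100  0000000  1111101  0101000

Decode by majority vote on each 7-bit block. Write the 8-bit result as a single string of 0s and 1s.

Block 1 (1011001): 4 ones → 1
Block 2 (1110111): 6 ones → 1
Block 3 (0111101): 5 ones → 1
Block 4 (1111111): 7 ones → 1
Block 5 (0011100): 3 ones → 0
Block 6 (0000000): 0 ones → 0
Block 7 (1111101): 6 ones → 1
Block 8 (0101000): 2 ones → 0

11110010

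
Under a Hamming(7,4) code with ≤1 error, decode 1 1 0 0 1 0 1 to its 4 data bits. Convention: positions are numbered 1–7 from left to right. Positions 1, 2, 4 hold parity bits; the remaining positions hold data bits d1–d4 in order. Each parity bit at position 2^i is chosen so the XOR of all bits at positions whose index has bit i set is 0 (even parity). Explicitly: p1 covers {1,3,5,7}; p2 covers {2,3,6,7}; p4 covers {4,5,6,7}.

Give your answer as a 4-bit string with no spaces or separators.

0101

s1 (pos 1,3,5,7): 1⊕0⊕1⊕1 = 1
s2 (pos 2,3,6,7): 1⊕0⊕0⊕1 = 0
s4 (pos 4,5,6,7): 0⊕1⊕0⊕1 = 0
Syndrome s4…s1 = 001 → error at position 1.
Flip position 1: 1100101 → 0100101
Read data bits from positions 3,5,6,7: 0101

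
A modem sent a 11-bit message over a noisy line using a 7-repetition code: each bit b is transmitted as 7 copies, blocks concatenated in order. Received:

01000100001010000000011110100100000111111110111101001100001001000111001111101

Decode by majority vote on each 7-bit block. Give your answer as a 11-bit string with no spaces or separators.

00010110001

Block 1 (0100010): 2 ones → 0
Block 2 (0001010): 2 ones → 0
Block 3 (0000000): 0 ones → 0
Block 4 (1111010): 5 ones → 1
Block 5 (0100000): 1 one → 0
Block 6 (1111111): 7 ones → 1
Block 7 (1011110): 5 ones → 1
Block 8 (1001100): 3 ones → 0
Block 9 (0010010): 2 ones → 0
Block 10 (0011100): 3 ones → 0
Block 11 (1111101): 6 ones → 1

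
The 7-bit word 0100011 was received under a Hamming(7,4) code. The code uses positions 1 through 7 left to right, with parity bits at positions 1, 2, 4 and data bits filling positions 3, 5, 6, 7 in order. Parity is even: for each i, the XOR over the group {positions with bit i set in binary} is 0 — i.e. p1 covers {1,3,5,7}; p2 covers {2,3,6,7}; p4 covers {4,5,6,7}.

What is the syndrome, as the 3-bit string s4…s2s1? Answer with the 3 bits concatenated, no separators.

011

s1 (pos 1,3,5,7): 0⊕0⊕0⊕1 = 1
s2 (pos 2,3,6,7): 1⊕0⊕1⊕1 = 1
s4 (pos 4,5,6,7): 0⊕0⊕1⊕1 = 0
Syndrome s4…s1 = 011 → error at position 3.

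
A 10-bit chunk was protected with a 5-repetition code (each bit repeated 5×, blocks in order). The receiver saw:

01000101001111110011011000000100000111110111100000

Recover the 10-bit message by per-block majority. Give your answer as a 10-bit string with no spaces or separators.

0011000110

Block 1 (01000): 1 one → 0
Block 2 (10100): 2 ones → 0
Block 3 (11111): 5 ones → 1
Block 4 (10011): 3 ones → 1
Block 5 (01100): 2 ones → 0
Block 6 (00001): 1 one → 0
Block 7 (00000): 0 ones → 0
Block 8 (11111): 5 ones → 1
Block 9 (01111): 4 ones → 1
Block 10 (00000): 0 ones → 0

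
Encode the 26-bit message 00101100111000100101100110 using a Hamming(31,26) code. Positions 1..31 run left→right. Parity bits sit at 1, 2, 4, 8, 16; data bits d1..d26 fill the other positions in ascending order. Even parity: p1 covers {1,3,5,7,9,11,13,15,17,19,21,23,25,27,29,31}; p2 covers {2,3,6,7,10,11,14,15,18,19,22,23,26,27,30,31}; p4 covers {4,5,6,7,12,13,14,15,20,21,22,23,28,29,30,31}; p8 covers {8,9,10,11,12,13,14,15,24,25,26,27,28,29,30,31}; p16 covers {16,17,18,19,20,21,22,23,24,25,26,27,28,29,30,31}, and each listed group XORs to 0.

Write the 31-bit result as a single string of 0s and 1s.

Place data at non-parity positions: p1 p2 0 p4 0 1 0 p8 1 1 0 0 1 1 1 p16 0 0 0 1 0 0 1 0 1 1 0 0 1 1 0
p1 (pos 1,3,5,7,9,11,13,15,17,19,21,23,25,27,29,31): XOR of data positions = 0⊕0⊕0⊕1⊕0⊕1⊕1⊕0⊕0⊕0⊕1⊕1⊕0⊕1⊕0 = 0
p2 (pos 2,3,6,7,10,11,14,15,18,19,22,23,26,27,30,31): XOR of data positions = 0⊕1⊕0⊕1⊕0⊕1⊕1⊕0⊕0⊕0⊕1⊕1⊕0⊕1⊕0 = 1
p4 (pos 4,5,6,7,12,13,14,15,20,21,22,23,28,29,30,31): XOR of data positions = 0⊕1⊕0⊕0⊕1⊕1⊕1⊕1⊕0⊕0⊕1⊕0⊕1⊕1⊕0 = 0
p8 (pos 8,9,10,11,12,13,14,15,24,25,26,27,28,29,30,31): XOR of data positions = 1⊕1⊕0⊕0⊕1⊕1⊕1⊕0⊕1⊕1⊕0⊕0⊕1⊕1⊕0 = 1
p16 (pos 16,17,18,19,20,21,22,23,24,25,26,27,28,29,30,31): XOR of data positions = 0⊕0⊕0⊕1⊕0⊕0⊕1⊕0⊕1⊕1⊕0⊕0⊕1⊕1⊕0 = 0
Codeword: 0100010111001110000100101100110

0100010111001110000100101100110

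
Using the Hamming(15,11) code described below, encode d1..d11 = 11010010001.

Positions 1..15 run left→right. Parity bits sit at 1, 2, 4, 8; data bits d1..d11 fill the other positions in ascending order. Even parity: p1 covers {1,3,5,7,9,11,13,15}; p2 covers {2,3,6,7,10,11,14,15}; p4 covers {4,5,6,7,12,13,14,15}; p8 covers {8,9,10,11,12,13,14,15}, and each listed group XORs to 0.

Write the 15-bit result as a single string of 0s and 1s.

Place data at non-parity positions: p1 p2 1 p4 1 0 1 p8 0 0 1 0 0 0 1
p1 (pos 1,3,5,7,9,11,13,15): XOR of data positions = 1⊕1⊕1⊕0⊕1⊕0⊕1 = 1
p2 (pos 2,3,6,7,10,11,14,15): XOR of data positions = 1⊕0⊕1⊕0⊕1⊕0⊕1 = 0
p4 (pos 4,5,6,7,12,13,14,15): XOR of data positions = 1⊕0⊕1⊕0⊕0⊕0⊕1 = 1
p8 (pos 8,9,10,11,12,13,14,15): XOR of data positions = 0⊕0⊕1⊕0⊕0⊕0⊕1 = 0
Codeword: 101110100010001

101110100010001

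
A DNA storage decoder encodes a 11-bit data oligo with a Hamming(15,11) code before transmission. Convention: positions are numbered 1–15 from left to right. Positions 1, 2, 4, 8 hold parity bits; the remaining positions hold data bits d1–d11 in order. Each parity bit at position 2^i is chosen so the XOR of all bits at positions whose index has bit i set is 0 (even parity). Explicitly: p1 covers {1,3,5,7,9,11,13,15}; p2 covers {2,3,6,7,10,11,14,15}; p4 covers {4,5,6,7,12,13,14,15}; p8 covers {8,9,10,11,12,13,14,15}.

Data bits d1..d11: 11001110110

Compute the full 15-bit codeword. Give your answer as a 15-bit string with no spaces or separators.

101110011110110

Place data at non-parity positions: p1 p2 1 p4 1 0 0 p8 1 1 1 0 1 1 0
p1 (pos 1,3,5,7,9,11,13,15): XOR of data positions = 1⊕1⊕0⊕1⊕1⊕1⊕0 = 1
p2 (pos 2,3,6,7,10,11,14,15): XOR of data positions = 1⊕0⊕0⊕1⊕1⊕1⊕0 = 0
p4 (pos 4,5,6,7,12,13,14,15): XOR of data positions = 1⊕0⊕0⊕0⊕1⊕1⊕0 = 1
p8 (pos 8,9,10,11,12,13,14,15): XOR of data positions = 1⊕1⊕1⊕0⊕1⊕1⊕0 = 1
Codeword: 101110011110110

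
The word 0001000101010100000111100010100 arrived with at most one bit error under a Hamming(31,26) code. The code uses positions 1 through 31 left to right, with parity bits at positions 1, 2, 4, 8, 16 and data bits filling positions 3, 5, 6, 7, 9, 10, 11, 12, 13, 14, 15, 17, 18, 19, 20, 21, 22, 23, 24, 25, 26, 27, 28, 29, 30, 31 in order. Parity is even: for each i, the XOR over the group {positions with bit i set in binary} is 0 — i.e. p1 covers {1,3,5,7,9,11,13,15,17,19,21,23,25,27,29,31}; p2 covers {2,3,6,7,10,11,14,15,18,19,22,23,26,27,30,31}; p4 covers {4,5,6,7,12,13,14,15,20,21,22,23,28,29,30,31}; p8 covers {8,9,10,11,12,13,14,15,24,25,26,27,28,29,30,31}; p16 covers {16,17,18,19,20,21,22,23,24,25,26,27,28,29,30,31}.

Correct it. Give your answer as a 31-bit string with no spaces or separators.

0101000101010100000111100010100

s1 (pos 1,3,5,7,9,11,13,15,17,19,21,23,25,27,29,31): 0⊕0⊕0⊕0⊕0⊕0⊕0⊕0⊕0⊕0⊕1⊕1⊕0⊕1⊕1⊕0 = 0
s2 (pos 2,3,6,7,10,11,14,15,18,19,22,23,26,27,30,31): 0⊕0⊕0⊕0⊕1⊕0⊕1⊕0⊕0⊕0⊕1⊕1⊕0⊕1⊕0⊕0 = 1
s4 (pos 4,5,6,7,12,13,14,15,20,21,22,23,28,29,30,31): 1⊕0⊕0⊕0⊕1⊕0⊕1⊕0⊕1⊕1⊕1⊕1⊕0⊕1⊕0⊕0 = 0
s8 (pos 8,9,10,11,12,13,14,15,24,25,26,27,28,29,30,31): 1⊕0⊕1⊕0⊕1⊕0⊕1⊕0⊕0⊕0⊕0⊕1⊕0⊕1⊕0⊕0 = 0
s16 (pos 16,17,18,19,20,21,22,23,24,25,26,27,28,29,30,31): 0⊕0⊕0⊕0⊕1⊕1⊕1⊕1⊕0⊕0⊕0⊕1⊕0⊕1⊕0⊕0 = 0
Syndrome s16…s1 = 00010 → error at position 2.
Flip position 2: 0001000101010100000111100010100 → 0101000101010100000111100010100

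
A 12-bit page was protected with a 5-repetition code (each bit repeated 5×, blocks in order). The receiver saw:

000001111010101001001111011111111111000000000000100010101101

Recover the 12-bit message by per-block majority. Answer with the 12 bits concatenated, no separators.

Block 1 (00000): 0 ones → 0
Block 2 (11110): 4 ones → 1
Block 3 (10101): 3 ones → 1
Block 4 (00100): 1 one → 0
Block 5 (11110): 4 ones → 1
Block 6 (11111): 5 ones → 1
Block 7 (11111): 5 ones → 1
Block 8 (10000): 1 one → 0
Block 9 (00000): 0 ones → 0
Block 10 (00010): 1 one → 0
Block 11 (00101): 2 ones → 0
Block 12 (01101): 3 ones → 1

011011100001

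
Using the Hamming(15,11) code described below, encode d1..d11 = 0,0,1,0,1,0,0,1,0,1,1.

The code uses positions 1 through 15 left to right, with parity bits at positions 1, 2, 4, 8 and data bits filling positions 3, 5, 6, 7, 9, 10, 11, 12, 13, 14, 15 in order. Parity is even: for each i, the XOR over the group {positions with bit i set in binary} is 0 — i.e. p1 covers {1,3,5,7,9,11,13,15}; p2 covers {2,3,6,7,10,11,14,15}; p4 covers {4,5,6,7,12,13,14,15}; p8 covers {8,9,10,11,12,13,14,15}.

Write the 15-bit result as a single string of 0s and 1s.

010001001001011

Place data at non-parity positions: p1 p2 0 p4 0 1 0 p8 1 0 0 1 0 1 1
p1 (pos 1,3,5,7,9,11,13,15): XOR of data positions = 0⊕0⊕0⊕1⊕0⊕0⊕1 = 0
p2 (pos 2,3,6,7,10,11,14,15): XOR of data positions = 0⊕1⊕0⊕0⊕0⊕1⊕1 = 1
p4 (pos 4,5,6,7,12,13,14,15): XOR of data positions = 0⊕1⊕0⊕1⊕0⊕1⊕1 = 0
p8 (pos 8,9,10,11,12,13,14,15): XOR of data positions = 1⊕0⊕0⊕1⊕0⊕1⊕1 = 0
Codeword: 010001001001011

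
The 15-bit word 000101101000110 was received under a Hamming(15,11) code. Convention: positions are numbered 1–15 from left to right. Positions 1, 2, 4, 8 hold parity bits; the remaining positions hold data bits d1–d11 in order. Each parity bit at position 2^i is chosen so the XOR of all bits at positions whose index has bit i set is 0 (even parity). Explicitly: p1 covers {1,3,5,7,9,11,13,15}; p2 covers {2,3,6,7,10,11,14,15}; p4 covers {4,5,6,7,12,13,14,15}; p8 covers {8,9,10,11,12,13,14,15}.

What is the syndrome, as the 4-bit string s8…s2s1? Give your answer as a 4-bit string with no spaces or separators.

1111

s1 (pos 1,3,5,7,9,11,13,15): 0⊕0⊕0⊕1⊕1⊕0⊕1⊕0 = 1
s2 (pos 2,3,6,7,10,11,14,15): 0⊕0⊕1⊕1⊕0⊕0⊕1⊕0 = 1
s4 (pos 4,5,6,7,12,13,14,15): 1⊕0⊕1⊕1⊕0⊕1⊕1⊕0 = 1
s8 (pos 8,9,10,11,12,13,14,15): 0⊕1⊕0⊕0⊕0⊕1⊕1⊕0 = 1
Syndrome s8…s1 = 1111 → error at position 15.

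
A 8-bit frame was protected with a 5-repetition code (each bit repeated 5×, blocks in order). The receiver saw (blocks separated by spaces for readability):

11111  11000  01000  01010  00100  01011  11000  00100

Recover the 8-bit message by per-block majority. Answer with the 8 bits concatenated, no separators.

Block 1 (11111): 5 ones → 1
Block 2 (11000): 2 ones → 0
Block 3 (01000): 1 one → 0
Block 4 (01010): 2 ones → 0
Block 5 (00100): 1 one → 0
Block 6 (01011): 3 ones → 1
Block 7 (11000): 2 ones → 0
Block 8 (00100): 1 one → 0

10000100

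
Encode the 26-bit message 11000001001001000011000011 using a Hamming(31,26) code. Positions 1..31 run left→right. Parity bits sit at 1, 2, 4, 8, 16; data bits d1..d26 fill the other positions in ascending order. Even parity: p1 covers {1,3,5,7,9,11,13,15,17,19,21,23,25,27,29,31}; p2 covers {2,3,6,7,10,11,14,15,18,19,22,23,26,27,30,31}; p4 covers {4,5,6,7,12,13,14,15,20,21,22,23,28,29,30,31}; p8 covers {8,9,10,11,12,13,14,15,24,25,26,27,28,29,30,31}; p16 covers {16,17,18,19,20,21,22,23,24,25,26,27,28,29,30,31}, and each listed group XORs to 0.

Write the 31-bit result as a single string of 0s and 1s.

0111100000010011001000011000011

Place data at non-parity positions: p1 p2 1 p4 1 0 0 p8 0 0 0 1 0 0 1 p16 0 0 1 0 0 0 0 1 1 0 0 0 0 1 1
p1 (pos 1,3,5,7,9,11,13,15,17,19,21,23,25,27,29,31): XOR of data positions = 1⊕1⊕0⊕0⊕0⊕0⊕1⊕0⊕1⊕0⊕0⊕1⊕0⊕0⊕1 = 0
p2 (pos 2,3,6,7,10,11,14,15,18,19,22,23,26,27,30,31): XOR of data positions = 1⊕0⊕0⊕0⊕0⊕0⊕1⊕0⊕1⊕0⊕0⊕0⊕0⊕1⊕1 = 1
p4 (pos 4,5,6,7,12,13,14,15,20,21,22,23,28,29,30,31): XOR of data positions = 1⊕0⊕0⊕1⊕0⊕0⊕1⊕0⊕0⊕0⊕0⊕0⊕0⊕1⊕1 = 1
p8 (pos 8,9,10,11,12,13,14,15,24,25,26,27,28,29,30,31): XOR of data positions = 0⊕0⊕0⊕1⊕0⊕0⊕1⊕1⊕1⊕0⊕0⊕0⊕0⊕1⊕1 = 0
p16 (pos 16,17,18,19,20,21,22,23,24,25,26,27,28,29,30,31): XOR of data positions = 0⊕0⊕1⊕0⊕0⊕0⊕0⊕1⊕1⊕0⊕0⊕0⊕0⊕1⊕1 = 1
Codeword: 0111100000010011001000011000011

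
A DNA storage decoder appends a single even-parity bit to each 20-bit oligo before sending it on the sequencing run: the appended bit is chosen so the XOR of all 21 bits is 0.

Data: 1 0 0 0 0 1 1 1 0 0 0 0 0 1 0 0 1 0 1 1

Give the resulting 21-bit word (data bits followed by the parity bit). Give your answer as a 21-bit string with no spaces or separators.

100001110000010010110

XOR of the 20 data bits: 1⊕0⊕0⊕0⊕0⊕1⊕1⊕1⊕0⊕0⊕0⊕0⊕0⊕1⊕0⊕0⊕1⊕0⊕1⊕1 = 0
Parity bit = 0 (so all 21 bits XOR to 0).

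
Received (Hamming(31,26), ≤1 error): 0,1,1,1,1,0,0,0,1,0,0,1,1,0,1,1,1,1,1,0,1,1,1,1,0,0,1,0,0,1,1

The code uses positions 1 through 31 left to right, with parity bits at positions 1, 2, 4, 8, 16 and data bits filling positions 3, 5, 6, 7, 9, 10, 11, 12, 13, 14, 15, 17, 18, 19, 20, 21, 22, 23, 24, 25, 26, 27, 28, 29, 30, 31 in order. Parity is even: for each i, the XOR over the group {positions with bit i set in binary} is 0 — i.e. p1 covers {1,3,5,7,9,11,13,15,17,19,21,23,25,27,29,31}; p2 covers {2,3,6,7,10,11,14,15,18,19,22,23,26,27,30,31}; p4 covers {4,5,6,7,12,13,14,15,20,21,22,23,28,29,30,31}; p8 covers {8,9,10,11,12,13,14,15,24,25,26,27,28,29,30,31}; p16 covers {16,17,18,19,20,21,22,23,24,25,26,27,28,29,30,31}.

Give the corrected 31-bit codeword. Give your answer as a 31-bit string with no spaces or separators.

0111100010011011011011110010011

s1 (pos 1,3,5,7,9,11,13,15,17,19,21,23,25,27,29,31): 0⊕1⊕1⊕0⊕1⊕0⊕1⊕1⊕1⊕1⊕1⊕1⊕0⊕1⊕0⊕1 = 1
s2 (pos 2,3,6,7,10,11,14,15,18,19,22,23,26,27,30,31): 1⊕1⊕0⊕0⊕0⊕0⊕0⊕1⊕1⊕1⊕1⊕1⊕0⊕1⊕1⊕1 = 0
s4 (pos 4,5,6,7,12,13,14,15,20,21,22,23,28,29,30,31): 1⊕1⊕0⊕0⊕1⊕1⊕0⊕1⊕0⊕1⊕1⊕1⊕0⊕0⊕1⊕1 = 0
s8 (pos 8,9,10,11,12,13,14,15,24,25,26,27,28,29,30,31): 0⊕1⊕0⊕0⊕1⊕1⊕0⊕1⊕1⊕0⊕0⊕1⊕0⊕0⊕1⊕1 = 0
s16 (pos 16,17,18,19,20,21,22,23,24,25,26,27,28,29,30,31): 1⊕1⊕1⊕1⊕0⊕1⊕1⊕1⊕1⊕0⊕0⊕1⊕0⊕0⊕1⊕1 = 1
Syndrome s16…s1 = 10001 → error at position 17.
Flip position 17: 0111100010011011111011110010011 → 0111100010011011011011110010011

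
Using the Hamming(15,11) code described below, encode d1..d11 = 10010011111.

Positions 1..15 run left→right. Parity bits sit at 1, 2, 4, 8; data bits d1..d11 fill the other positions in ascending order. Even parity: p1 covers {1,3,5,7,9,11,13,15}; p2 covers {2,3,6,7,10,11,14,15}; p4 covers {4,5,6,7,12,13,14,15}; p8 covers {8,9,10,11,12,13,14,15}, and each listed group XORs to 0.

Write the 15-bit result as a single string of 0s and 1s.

Place data at non-parity positions: p1 p2 1 p4 0 0 1 p8 0 0 1 1 1 1 1
p1 (pos 1,3,5,7,9,11,13,15): XOR of data positions = 1⊕0⊕1⊕0⊕1⊕1⊕1 = 1
p2 (pos 2,3,6,7,10,11,14,15): XOR of data positions = 1⊕0⊕1⊕0⊕1⊕1⊕1 = 1
p4 (pos 4,5,6,7,12,13,14,15): XOR of data positions = 0⊕0⊕1⊕1⊕1⊕1⊕1 = 1
p8 (pos 8,9,10,11,12,13,14,15): XOR of data positions = 0⊕0⊕1⊕1⊕1⊕1⊕1 = 1
Codeword: 111100110011111

111100110011111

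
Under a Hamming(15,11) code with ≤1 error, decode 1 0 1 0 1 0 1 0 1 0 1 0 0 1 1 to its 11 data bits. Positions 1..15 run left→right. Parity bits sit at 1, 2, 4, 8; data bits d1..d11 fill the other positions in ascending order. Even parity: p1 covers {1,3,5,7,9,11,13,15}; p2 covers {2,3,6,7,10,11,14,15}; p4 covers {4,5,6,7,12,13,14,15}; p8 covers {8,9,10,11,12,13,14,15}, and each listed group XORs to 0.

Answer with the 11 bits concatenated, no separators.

s1 (pos 1,3,5,7,9,11,13,15): 1⊕1⊕1⊕1⊕1⊕1⊕0⊕1 = 1
s2 (pos 2,3,6,7,10,11,14,15): 0⊕1⊕0⊕1⊕0⊕1⊕1⊕1 = 1
s4 (pos 4,5,6,7,12,13,14,15): 0⊕1⊕0⊕1⊕0⊕0⊕1⊕1 = 0
s8 (pos 8,9,10,11,12,13,14,15): 0⊕1⊕0⊕1⊕0⊕0⊕1⊕1 = 0
Syndrome s8…s1 = 0011 → error at position 3.
Flip position 3: 101010101010011 → 100010101010011
Read data bits from positions 3,5,6,7,9,10,11,12,13,14,15: 01011010011

01011010011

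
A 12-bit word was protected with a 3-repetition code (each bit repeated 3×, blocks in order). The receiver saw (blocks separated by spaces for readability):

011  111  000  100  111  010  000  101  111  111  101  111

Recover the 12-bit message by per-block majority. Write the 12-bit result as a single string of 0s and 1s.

Block 1 (011): 2 ones → 1
Block 2 (111): 3 ones → 1
Block 3 (000): 0 ones → 0
Block 4 (100): 1 one → 0
Block 5 (111): 3 ones → 1
Block 6 (010): 1 one → 0
Block 7 (000): 0 ones → 0
Block 8 (101): 2 ones → 1
Block 9 (111): 3 ones → 1
Block 10 (111): 3 ones → 1
Block 11 (101): 2 ones → 1
Block 12 (111): 3 ones → 1

110010011111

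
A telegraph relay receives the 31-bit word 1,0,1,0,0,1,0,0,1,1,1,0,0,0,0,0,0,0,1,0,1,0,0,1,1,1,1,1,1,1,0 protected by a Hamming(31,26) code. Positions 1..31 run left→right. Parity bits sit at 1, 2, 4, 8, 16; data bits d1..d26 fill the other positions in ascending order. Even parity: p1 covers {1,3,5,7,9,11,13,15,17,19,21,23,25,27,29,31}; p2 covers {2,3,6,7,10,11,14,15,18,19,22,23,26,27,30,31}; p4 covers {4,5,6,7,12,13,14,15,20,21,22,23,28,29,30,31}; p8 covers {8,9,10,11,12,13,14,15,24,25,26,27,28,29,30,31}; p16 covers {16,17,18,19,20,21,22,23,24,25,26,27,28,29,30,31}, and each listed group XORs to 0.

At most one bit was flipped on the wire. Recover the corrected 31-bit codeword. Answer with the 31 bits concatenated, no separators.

s1 (pos 1,3,5,7,9,11,13,15,17,19,21,23,25,27,29,31): 1⊕1⊕0⊕0⊕1⊕1⊕0⊕0⊕0⊕1⊕1⊕0⊕1⊕1⊕1⊕0 = 1
s2 (pos 2,3,6,7,10,11,14,15,18,19,22,23,26,27,30,31): 0⊕1⊕1⊕0⊕1⊕1⊕0⊕0⊕0⊕1⊕0⊕0⊕1⊕1⊕1⊕0 = 0
s4 (pos 4,5,6,7,12,13,14,15,20,21,22,23,28,29,30,31): 0⊕0⊕1⊕0⊕0⊕0⊕0⊕0⊕0⊕1⊕0⊕0⊕1⊕1⊕1⊕0 = 1
s8 (pos 8,9,10,11,12,13,14,15,24,25,26,27,28,29,30,31): 0⊕1⊕1⊕1⊕0⊕0⊕0⊕0⊕1⊕1⊕1⊕1⊕1⊕1⊕1⊕0 = 0
s16 (pos 16,17,18,19,20,21,22,23,24,25,26,27,28,29,30,31): 0⊕0⊕0⊕1⊕0⊕1⊕0⊕0⊕1⊕1⊕1⊕1⊕1⊕1⊕1⊕0 = 1
Syndrome s16…s1 = 10101 → error at position 21.
Flip position 21: 1010010011100000001010011111110 → 1010010011100000001000011111110

1010010011100000001000011111110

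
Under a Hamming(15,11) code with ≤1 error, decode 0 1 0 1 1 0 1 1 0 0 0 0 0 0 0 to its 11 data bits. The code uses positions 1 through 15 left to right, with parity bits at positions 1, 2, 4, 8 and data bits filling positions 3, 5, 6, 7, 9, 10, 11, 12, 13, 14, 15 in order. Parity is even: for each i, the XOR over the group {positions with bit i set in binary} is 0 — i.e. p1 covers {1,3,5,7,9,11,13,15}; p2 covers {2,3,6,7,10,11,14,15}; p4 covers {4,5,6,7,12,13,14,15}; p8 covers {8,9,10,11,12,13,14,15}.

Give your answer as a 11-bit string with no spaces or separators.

s1 (pos 1,3,5,7,9,11,13,15): 0⊕0⊕1⊕1⊕0⊕0⊕0⊕0 = 0
s2 (pos 2,3,6,7,10,11,14,15): 1⊕0⊕0⊕1⊕0⊕0⊕0⊕0 = 0
s4 (pos 4,5,6,7,12,13,14,15): 1⊕1⊕0⊕1⊕0⊕0⊕0⊕0 = 1
s8 (pos 8,9,10,11,12,13,14,15): 1⊕0⊕0⊕0⊕0⊕0⊕0⊕0 = 1
Syndrome s8…s1 = 1100 → error at position 12.
Flip position 12: 010110110000000 → 010110110001000
Read data bits from positions 3,5,6,7,9,10,11,12,13,14,15: 01010001000

01010001000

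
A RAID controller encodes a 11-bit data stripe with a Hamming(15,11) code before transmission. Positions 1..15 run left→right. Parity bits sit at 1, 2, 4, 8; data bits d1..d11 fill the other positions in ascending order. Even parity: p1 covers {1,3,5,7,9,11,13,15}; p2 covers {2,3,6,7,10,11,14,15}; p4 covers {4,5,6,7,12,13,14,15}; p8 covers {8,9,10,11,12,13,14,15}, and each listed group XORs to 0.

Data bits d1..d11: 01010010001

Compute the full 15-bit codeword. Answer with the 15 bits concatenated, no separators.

Place data at non-parity positions: p1 p2 0 p4 1 0 1 p8 0 0 1 0 0 0 1
p1 (pos 1,3,5,7,9,11,13,15): XOR of data positions = 0⊕1⊕1⊕0⊕1⊕0⊕1 = 0
p2 (pos 2,3,6,7,10,11,14,15): XOR of data positions = 0⊕0⊕1⊕0⊕1⊕0⊕1 = 1
p4 (pos 4,5,6,7,12,13,14,15): XOR of data positions = 1⊕0⊕1⊕0⊕0⊕0⊕1 = 1
p8 (pos 8,9,10,11,12,13,14,15): XOR of data positions = 0⊕0⊕1⊕0⊕0⊕0⊕1 = 0
Codeword: 010110100010001

010110100010001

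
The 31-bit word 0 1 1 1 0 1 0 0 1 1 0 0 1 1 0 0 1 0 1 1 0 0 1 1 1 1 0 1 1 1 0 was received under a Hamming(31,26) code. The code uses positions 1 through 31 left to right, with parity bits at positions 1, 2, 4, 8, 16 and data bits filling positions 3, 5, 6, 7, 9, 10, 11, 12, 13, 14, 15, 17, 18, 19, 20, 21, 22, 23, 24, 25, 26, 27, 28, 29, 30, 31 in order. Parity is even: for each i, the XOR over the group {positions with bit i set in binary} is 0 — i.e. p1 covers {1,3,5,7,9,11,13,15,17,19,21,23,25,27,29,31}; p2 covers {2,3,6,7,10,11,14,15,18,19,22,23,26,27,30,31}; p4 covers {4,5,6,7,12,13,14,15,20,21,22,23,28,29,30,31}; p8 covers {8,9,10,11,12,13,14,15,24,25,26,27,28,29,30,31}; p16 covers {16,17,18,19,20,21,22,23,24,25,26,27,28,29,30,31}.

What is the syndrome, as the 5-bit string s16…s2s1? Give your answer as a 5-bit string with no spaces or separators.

s1 (pos 1,3,5,7,9,11,13,15,17,19,21,23,25,27,29,31): 0⊕1⊕0⊕0⊕1⊕0⊕1⊕0⊕1⊕1⊕0⊕1⊕1⊕0⊕1⊕0 = 0
s2 (pos 2,3,6,7,10,11,14,15,18,19,22,23,26,27,30,31): 1⊕1⊕1⊕0⊕1⊕0⊕1⊕0⊕0⊕1⊕0⊕1⊕1⊕0⊕1⊕0 = 1
s4 (pos 4,5,6,7,12,13,14,15,20,21,22,23,28,29,30,31): 1⊕0⊕1⊕0⊕0⊕1⊕1⊕0⊕1⊕0⊕0⊕1⊕1⊕1⊕1⊕0 = 1
s8 (pos 8,9,10,11,12,13,14,15,24,25,26,27,28,29,30,31): 0⊕1⊕1⊕0⊕0⊕1⊕1⊕0⊕1⊕1⊕1⊕0⊕1⊕1⊕1⊕0 = 0
s16 (pos 16,17,18,19,20,21,22,23,24,25,26,27,28,29,30,31): 0⊕1⊕0⊕1⊕1⊕0⊕0⊕1⊕1⊕1⊕1⊕0⊕1⊕1⊕1⊕0 = 0
Syndrome s16…s1 = 00110 → error at position 6.

00110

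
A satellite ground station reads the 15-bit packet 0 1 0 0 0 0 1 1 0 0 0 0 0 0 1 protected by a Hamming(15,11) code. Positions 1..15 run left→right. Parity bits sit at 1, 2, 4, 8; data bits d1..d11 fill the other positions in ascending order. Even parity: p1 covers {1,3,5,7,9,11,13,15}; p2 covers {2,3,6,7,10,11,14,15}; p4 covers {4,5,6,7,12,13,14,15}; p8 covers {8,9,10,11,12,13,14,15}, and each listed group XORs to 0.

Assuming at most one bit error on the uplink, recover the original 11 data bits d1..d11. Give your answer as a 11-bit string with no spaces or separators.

00010000001

s1 (pos 1,3,5,7,9,11,13,15): 0⊕0⊕0⊕1⊕0⊕0⊕0⊕1 = 0
s2 (pos 2,3,6,7,10,11,14,15): 1⊕0⊕0⊕1⊕0⊕0⊕0⊕1 = 1
s4 (pos 4,5,6,7,12,13,14,15): 0⊕0⊕0⊕1⊕0⊕0⊕0⊕1 = 0
s8 (pos 8,9,10,11,12,13,14,15): 1⊕0⊕0⊕0⊕0⊕0⊕0⊕1 = 0
Syndrome s8…s1 = 0010 → error at position 2.
Flip position 2: 010000110000001 → 000000110000001
Read data bits from positions 3,5,6,7,9,10,11,12,13,14,15: 00010000001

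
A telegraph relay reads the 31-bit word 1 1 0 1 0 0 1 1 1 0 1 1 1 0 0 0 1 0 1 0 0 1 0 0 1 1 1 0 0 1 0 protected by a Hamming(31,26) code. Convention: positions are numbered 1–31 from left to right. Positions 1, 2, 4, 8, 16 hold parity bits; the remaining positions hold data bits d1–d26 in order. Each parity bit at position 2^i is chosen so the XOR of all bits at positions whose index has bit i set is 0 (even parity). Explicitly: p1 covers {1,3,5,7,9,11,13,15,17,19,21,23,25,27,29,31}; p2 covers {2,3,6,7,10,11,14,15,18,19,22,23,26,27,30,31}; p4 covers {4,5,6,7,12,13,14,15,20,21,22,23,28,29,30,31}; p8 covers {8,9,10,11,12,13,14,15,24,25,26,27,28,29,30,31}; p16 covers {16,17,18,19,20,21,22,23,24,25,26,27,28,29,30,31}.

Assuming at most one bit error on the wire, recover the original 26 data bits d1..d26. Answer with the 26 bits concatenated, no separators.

00011011100101001000110010

s1 (pos 1,3,5,7,9,11,13,15,17,19,21,23,25,27,29,31): 1⊕0⊕0⊕1⊕1⊕1⊕1⊕0⊕1⊕1⊕0⊕0⊕1⊕1⊕0⊕0 = 1
s2 (pos 2,3,6,7,10,11,14,15,18,19,22,23,26,27,30,31): 1⊕0⊕0⊕1⊕0⊕1⊕0⊕0⊕0⊕1⊕1⊕0⊕1⊕1⊕1⊕0 = 0
s4 (pos 4,5,6,7,12,13,14,15,20,21,22,23,28,29,30,31): 1⊕0⊕0⊕1⊕1⊕1⊕0⊕0⊕0⊕0⊕1⊕0⊕0⊕0⊕1⊕0 = 0
s8 (pos 8,9,10,11,12,13,14,15,24,25,26,27,28,29,30,31): 1⊕1⊕0⊕1⊕1⊕1⊕0⊕0⊕0⊕1⊕1⊕1⊕0⊕0⊕1⊕0 = 1
s16 (pos 16,17,18,19,20,21,22,23,24,25,26,27,28,29,30,31): 0⊕1⊕0⊕1⊕0⊕0⊕1⊕0⊕0⊕1⊕1⊕1⊕0⊕0⊕1⊕0 = 1
Syndrome s16…s1 = 11001 → error at position 25.
Flip position 25: 1101001110111000101001001110010 → 1101001110111000101001000110010
Read data bits from positions 3,5,6,7,9,10,11,12,13,14,15,17,18,19,20,21,22,23,24,25,26,27,28,29,30,31: 00011011100101001000110010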